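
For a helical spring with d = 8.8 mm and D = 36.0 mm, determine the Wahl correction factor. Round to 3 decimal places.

C = D/d = 36.0/8.8 = 4.0909
K_W = (4C−1)/(4C−4) + 0.615/C = 15.364/12.364 + 0.1503 = 1.3930

1.393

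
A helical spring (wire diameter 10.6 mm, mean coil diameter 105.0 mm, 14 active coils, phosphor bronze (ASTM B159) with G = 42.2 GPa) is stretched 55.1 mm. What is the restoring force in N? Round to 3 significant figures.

226 N

k = Gd⁴/(8D³N_a) = (42.2×10³)(10.6⁴)/(8·105.0³·14) = 4.1091 N/mm
F = k·δ = 4.1091 × 55.1 = 226.41 N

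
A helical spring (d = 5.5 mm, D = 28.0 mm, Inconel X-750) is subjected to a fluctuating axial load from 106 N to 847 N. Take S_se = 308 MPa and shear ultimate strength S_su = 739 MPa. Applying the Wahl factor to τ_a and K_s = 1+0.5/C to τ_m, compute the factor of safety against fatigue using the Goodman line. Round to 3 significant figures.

1.02

C = D/d = 28.0/5.5 = 5.0909; K_W = (4C−1)/(4C−4)+0.615/C = 1.3041; K_s = 1+0.5/C = 1.0982
F_a = (F_max−F_min)/2 = 370.5 N; F_m = (F_max+F_min)/2 = 476.5 N
τ_a = K_W·8F_aD/(πd³) = 1.3041 × 158.78 = 207.07 MPa
τ_m = K_s·8F_mD/(πd³) = 1.0982 × 204.21 = 224.26 MPa
Goodman: 1/n_f = τ_a/S_se + τ_m/S_su = 207.07/308 + 224.26/739 = 0.67231 + 0.30347 = 0.97578
n_f = 1/0.97578 = 1.025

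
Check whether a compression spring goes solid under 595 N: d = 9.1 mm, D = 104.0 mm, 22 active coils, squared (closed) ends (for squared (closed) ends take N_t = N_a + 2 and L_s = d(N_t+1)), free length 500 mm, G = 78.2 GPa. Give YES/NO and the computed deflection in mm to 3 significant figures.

NO, δ = 220 mm

k = Gd⁴/(8D³N_a) = (78.2×10³)(9.1⁴)/(8·104.0³·22) = 2.7087 N/mm
N_t = 24; L_s = 9.1·25 = 227.5 mm; δ_solid = L₀ − L_s = 500 − 227.5 = 272.5 mm
δ = F/k = 595/2.7087 = 219.66 mm
δ < δ_solid → spring does not go solid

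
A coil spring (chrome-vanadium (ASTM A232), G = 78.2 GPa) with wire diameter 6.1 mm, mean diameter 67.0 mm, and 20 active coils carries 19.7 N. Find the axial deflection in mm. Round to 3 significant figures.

k = Gd⁴/(8D³N_a) = (78.2×10³)(6.1⁴)/(8·67.0³·20) = 2.25 N/mm
δ = F/k = 19.7 / 2.25 = 8.7556 mm

8.76 mm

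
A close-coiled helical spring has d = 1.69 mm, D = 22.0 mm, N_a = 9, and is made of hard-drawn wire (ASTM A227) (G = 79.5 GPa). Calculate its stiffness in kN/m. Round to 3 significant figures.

k = Gd⁴/(8D³N_a) = (79.5×10³ × 1.69⁴) / (8 × 22.0³ × 9)
  = 648506 / 766656 = 0.84589 N/mm

0.846 kN/m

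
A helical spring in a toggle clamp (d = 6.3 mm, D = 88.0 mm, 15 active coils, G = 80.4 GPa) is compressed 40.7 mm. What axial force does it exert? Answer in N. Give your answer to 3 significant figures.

63.0 N

k = Gd⁴/(8D³N_a) = (80.4×10³)(6.3⁴)/(8·88.0³·15) = 1.5488 N/mm
F = k·δ = 1.5488 × 40.7 = 63.035 N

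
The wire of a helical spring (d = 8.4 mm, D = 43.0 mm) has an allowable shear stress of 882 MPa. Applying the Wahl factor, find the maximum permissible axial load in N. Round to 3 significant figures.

3670 N

C = D/d = 43.0/8.4 = 5.1190
K_W = (4C−1)/(4C−4) + 0.615/C = 19.476/16.476 + 0.1201 = 1.3022
τ_max = K·8FD/(πd³) → F_max = τ_allow·πd³/(8DK)
F_max = 882·π·8.4³/(8·43.0·1.3022) = 1.6423e+06/447.96 = 3666.2 N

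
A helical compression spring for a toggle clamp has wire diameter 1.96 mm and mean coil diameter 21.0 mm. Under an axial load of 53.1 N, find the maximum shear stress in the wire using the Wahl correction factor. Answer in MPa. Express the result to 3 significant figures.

428 MPa

Spring index C = D/d = 21.0/1.96 = 10.7143
K_W = (4C−1)/(4C−4) + 0.615/C = 41.857/38.857 + 0.0574 = 1.1346
τ₀ = 8FD/(πd³) = 8·53.1·21.0/(π·1.96³) = 8920.8/23.655 = 377.13 MPa
τ_max = K·τ₀ = 1.1346 × 377.13 = 427.89 MPa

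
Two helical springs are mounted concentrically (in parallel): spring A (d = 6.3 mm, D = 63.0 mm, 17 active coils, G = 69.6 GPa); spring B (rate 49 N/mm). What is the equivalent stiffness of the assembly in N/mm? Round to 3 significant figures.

k_A = Gd⁴/(8D³N_a) = (69.6×10³)(6.3⁴)/(8·63.0³·17) = 3.2241 N/mm
Parallel: k_eq = 3.2241 + 49 = 52.224 N/mm

52.2 N/mm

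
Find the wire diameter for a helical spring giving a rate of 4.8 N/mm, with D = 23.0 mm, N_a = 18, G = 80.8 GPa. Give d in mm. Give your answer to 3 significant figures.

d = (8D³N_a·k / G)^(1/4) = (8·23.0³·18·4.8 / (80.8×10³))^0.25
  = (104.08)^0.25 = 3.1941 mm

3.19 mm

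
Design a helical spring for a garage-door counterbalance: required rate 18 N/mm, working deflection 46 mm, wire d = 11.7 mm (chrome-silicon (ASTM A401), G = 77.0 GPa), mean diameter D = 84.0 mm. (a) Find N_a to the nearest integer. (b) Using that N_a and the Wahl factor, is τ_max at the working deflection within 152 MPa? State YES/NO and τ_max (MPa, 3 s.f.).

N_a = Gd⁴/(8D³k) = (77.0×10³)(11.7⁴)/(8·84.0³·18) = 16.91 → N_a = 17
Actual rate k = Gd⁴/(8D³·17) = 17.9 N/mm
Working load F = kδ = 17.9·46 = 823.41 N
C = 84.0/11.7 = 7.1795; K_W = (4C−1)/(4C−4)+0.615/C = 1.2070
τ_max = K_W·8FD/(πd³) = 1.2070·109.97 = 132.74 MPa
τ_max ≤ 152 MPa → acceptable

(a) 17 coils; (b) YES, τ_max = 133 MPa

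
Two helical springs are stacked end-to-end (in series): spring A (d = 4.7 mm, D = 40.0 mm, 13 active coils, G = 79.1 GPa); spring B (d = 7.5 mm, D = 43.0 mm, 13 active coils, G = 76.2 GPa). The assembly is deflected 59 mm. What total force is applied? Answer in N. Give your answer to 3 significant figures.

k_A = Gd⁴/(8D³N_a) = (79.1×10³)(4.7⁴)/(8·40.0³·13) = 5.799 N/mm
k_B = Gd⁴/(8D³N_a) = (76.2×10³)(7.5⁴)/(8·43.0³·13) = 29.158 N/mm
Series: 1/k_eq = 1/5.799 + 1/29.158 = 0.20674; k_eq = 4.837 N/mm
F = k_eq·δ = 4.837·59 = 285.38 N

285 N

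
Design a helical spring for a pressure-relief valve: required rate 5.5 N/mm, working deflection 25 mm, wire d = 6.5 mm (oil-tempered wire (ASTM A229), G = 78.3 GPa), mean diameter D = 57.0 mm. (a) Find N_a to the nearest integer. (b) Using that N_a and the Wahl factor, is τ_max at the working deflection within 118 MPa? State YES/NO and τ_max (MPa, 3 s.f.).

N_a = Gd⁴/(8D³k) = (78.3×10³)(6.5⁴)/(8·57.0³·5.5) = 17.15 → N_a = 17
Actual rate k = Gd⁴/(8D³·17) = 5.5495 N/mm
Working load F = kδ = 5.5495·25 = 138.74 N
C = 57.0/6.5 = 8.7692; K_W = (4C−1)/(4C−4)+0.615/C = 1.1667
τ_max = K_W·8FD/(πd³) = 1.1667·73.327 = 85.549 MPa
τ_max ≤ 118 MPa → acceptable

(a) 17 coils; (b) YES, τ_max = 85.5 MPa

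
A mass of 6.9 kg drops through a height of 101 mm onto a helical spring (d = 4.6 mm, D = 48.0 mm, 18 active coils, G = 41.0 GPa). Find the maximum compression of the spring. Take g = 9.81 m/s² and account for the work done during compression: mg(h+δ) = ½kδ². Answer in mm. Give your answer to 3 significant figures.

k = Gd⁴/(8D³N_a) = (41.0×10³)(4.6⁴)/(8·48.0³·18) = 1.1527 N/mm
W = mg = 6.9 × 9.81 = 67.689 N
½kδ² − Wδ − Wh = 0 → δ = (W + √(W² + 2kWh))/k
δ = (67.689 + √(4581.8 + 15761.5))/1.1527 = (67.689 + 142.63)/1.1527 = 182.45 mm

182 mm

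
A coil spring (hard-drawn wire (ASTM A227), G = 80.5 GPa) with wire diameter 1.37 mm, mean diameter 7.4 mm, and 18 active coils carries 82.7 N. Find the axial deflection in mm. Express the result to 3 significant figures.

k = Gd⁴/(8D³N_a) = (80.5×10³)(1.37⁴)/(8·7.4³·18) = 4.8598 N/mm
δ = F/k = 82.7 / 4.8598 = 17.017 mm

17.0 mm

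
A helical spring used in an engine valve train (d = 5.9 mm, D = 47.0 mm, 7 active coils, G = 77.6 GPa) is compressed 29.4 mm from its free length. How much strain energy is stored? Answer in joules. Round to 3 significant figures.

6.99 J

k = Gd⁴/(8D³N_a) = (77.6×10³)(5.9⁴)/(8·47.0³·7) = 16.173 N/mm
U = ½kδ² = 0.5 × 16.173 × 29.4² = 6989.6 N·mm = 6.9896 J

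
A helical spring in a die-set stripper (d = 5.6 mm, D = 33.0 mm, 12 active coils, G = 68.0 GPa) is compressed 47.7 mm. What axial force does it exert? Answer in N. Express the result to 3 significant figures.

k = Gd⁴/(8D³N_a) = (68.0×10³)(5.6⁴)/(8·33.0³·12) = 19.384 N/mm
F = k·δ = 19.384 × 47.7 = 924.63 N

925 N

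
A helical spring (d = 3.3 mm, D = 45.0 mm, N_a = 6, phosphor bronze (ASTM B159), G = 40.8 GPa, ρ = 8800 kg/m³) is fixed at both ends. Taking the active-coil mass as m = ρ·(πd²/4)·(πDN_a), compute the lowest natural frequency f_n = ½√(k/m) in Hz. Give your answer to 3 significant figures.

k = Gd⁴/(8D³N_a) = (40.8×10³)(3.3⁴)/(8·45.0³·6) = 1.1062 N/mm = 1106.2 N/m
Wire length L = πDN_a = π·45.0·6 = 848.23 mm
m = ρ·(πd²/4)·L = 8800 × 8.553×10⁻⁶ m² × 0.84823 m = 0.063843 kg
f_n = ½√(k/m) = 0.5·√(1106.2/0.063843) = 0.5·√(17327) = 65.816 Hz

65.8 Hz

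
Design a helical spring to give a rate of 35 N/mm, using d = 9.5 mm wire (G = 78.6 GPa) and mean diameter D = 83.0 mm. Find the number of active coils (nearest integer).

4

N_a = Gd⁴/(8D³k) = (78.6×10³ × 9.5⁴)/(8 × 83.0³ × 35)
    = 6.40202e+08 / 1.601e+08 = 3.999 → 4 coils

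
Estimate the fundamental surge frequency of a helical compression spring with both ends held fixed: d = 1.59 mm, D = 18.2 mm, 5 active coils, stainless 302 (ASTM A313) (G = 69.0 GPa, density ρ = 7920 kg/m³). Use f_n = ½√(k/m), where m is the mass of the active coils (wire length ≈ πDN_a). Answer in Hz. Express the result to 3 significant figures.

k = Gd⁴/(8D³N_a) = (69.0×10³)(1.59⁴)/(8·18.2³·5) = 1.8288 N/mm = 1828.8 N/m
Wire length L = πDN_a = π·18.2·5 = 285.88 mm
m = ρ·(πd²/4)·L = 7920 × 1.9856×10⁻⁶ m² × 0.28588 m = 0.0044957 kg
f_n = ½√(k/m) = 0.5·√(1828.8/0.0044957) = 0.5·√(4.0678e+05) = 318.9 Hz

319 Hz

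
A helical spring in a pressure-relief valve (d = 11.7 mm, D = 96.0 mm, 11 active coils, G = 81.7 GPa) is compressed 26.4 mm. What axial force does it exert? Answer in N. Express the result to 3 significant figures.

k = Gd⁴/(8D³N_a) = (81.7×10³)(11.7⁴)/(8·96.0³·11) = 19.664 N/mm
F = k·δ = 19.664 × 26.4 = 519.13 N

519 N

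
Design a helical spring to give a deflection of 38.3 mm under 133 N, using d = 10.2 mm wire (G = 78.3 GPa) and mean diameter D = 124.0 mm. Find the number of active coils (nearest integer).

Required rate k = F/δ = 133/38.3 = 3.4726 N/mm
N_a = Gd⁴/(8D³k) = (78.3×10³ × 10.2⁴)/(8 × 124.0³ × 3.4726)
    = 8.47544e+08 / 5.29673e+07 = 16 → 16 coils

16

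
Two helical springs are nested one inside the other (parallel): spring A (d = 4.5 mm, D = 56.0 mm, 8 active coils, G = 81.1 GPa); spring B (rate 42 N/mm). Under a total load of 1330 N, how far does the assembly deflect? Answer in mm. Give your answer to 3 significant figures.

k_A = Gd⁴/(8D³N_a) = (81.1×10³)(4.5⁴)/(8·56.0³·8) = 2.9589 N/mm
Parallel: k_eq = 2.9589 + 42 = 44.959 N/mm
δ = F/k_eq = 1330/44.959 = 29.583 mm

29.6 mm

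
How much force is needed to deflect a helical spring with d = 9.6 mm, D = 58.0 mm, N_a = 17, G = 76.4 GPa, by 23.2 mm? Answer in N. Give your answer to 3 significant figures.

567 N

k = Gd⁴/(8D³N_a) = (76.4×10³)(9.6⁴)/(8·58.0³·17) = 24.454 N/mm
F = k·δ = 24.454 × 23.2 = 567.34 N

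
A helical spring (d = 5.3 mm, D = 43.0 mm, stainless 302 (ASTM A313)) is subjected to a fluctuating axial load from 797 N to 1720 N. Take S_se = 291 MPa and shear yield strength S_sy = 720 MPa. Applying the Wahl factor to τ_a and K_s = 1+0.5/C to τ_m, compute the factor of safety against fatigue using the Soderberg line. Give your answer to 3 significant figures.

0.365

C = D/d = 43.0/5.3 = 8.1132; K_W = (4C−1)/(4C−4)+0.615/C = 1.1812; K_s = 1+0.5/C = 1.0616
F_a = (F_max−F_min)/2 = 461.5 N; F_m = (F_max+F_min)/2 = 1258.5 N
τ_a = K_W·8F_aD/(πd³) = 1.1812 × 339.43 = 400.95 MPa
τ_m = K_s·8F_mD/(πd³) = 1.0616 × 925.62 = 982.67 MPa
Soderberg: 1/n_f = τ_a/S_se + τ_m/S_sy = 400.95/291 + 982.67/720 = 1.37784 + 1.36482 = 2.7427
n_f = 1/2.7427 = 0.3646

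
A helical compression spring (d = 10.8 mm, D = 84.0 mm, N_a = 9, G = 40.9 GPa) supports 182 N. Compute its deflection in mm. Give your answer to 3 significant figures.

k = Gd⁴/(8D³N_a) = (40.9×10³)(10.8⁴)/(8·84.0³·9) = 13.039 N/mm
δ = F/k = 182 / 13.039 = 13.958 mm

14.0 mm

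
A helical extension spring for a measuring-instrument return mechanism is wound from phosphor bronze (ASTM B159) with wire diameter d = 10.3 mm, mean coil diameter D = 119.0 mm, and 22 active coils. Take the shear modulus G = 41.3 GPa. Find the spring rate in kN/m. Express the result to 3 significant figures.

k = Gd⁴/(8D³N_a) = (41.3×10³ × 10.3⁴) / (8 × 119.0³ × 22)
  = 4.64835e+08 / 2.96588e+08 = 1.5673 N/mm

1.57 kN/m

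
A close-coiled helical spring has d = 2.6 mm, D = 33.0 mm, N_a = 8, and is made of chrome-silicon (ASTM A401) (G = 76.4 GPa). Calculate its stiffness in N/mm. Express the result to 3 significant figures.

k = Gd⁴/(8D³N_a) = (76.4×10³ × 2.6⁴) / (8 × 33.0³ × 8)
  = 3.4913e+06 / 2.29997e+06 = 1.518 N/mm

1.52 N/mm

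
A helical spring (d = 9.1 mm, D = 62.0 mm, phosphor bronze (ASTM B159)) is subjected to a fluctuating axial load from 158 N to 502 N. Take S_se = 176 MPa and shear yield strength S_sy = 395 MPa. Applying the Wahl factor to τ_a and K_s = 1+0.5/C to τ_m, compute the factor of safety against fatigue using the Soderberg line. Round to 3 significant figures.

C = D/d = 62.0/9.1 = 6.8132; K_W = (4C−1)/(4C−4)+0.615/C = 1.2193; K_s = 1+0.5/C = 1.0734
F_a = (F_max−F_min)/2 = 172 N; F_m = (F_max+F_min)/2 = 330 N
τ_a = K_W·8F_aD/(πd³) = 1.2193 × 36.036 = 43.938 MPa
τ_m = K_s·8F_mD/(πd³) = 1.0734 × 69.139 = 74.213 MPa
Soderberg: 1/n_f = τ_a/S_se + τ_m/S_sy = 43.938/176 + 74.213/395 = 0.24965 + 0.18788 = 0.43753
n_f = 1/0.43753 = 2.286

2.29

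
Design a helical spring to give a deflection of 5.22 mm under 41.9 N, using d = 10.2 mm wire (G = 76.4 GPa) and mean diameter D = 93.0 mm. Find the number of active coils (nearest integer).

16

Required rate k = F/δ = 41.9/5.22 = 8.0268 N/mm
N_a = Gd⁴/(8D³k) = (76.4×10³ × 10.2⁴)/(8 × 93.0³ × 8.0268)
    = 8.26978e+08 / 5.16514e+07 = 16.01 → 16 coils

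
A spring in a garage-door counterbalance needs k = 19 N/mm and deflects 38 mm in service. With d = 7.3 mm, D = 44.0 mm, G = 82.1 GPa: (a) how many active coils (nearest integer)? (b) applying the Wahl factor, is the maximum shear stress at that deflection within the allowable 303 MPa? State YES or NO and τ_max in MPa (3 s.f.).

(a) 18 coils; (b) YES, τ_max = 260 MPa

N_a = Gd⁴/(8D³k) = (82.1×10³)(7.3⁴)/(8·44.0³·19) = 18.01 → N_a = 18
Actual rate k = Gd⁴/(8D³·18) = 19.007 N/mm
Working load F = kδ = 19.007·38 = 722.27 N
C = 44.0/7.3 = 6.0274; K_W = (4C−1)/(4C−4)+0.615/C = 1.2512
τ_max = K_W·8FD/(πd³) = 1.2512·208.03 = 260.29 MPa
τ_max ≤ 303 MPa → acceptable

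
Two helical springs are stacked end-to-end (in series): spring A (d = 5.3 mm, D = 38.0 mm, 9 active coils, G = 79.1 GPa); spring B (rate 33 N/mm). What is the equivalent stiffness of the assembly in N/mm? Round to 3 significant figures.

10.7 N/mm

k_A = Gd⁴/(8D³N_a) = (79.1×10³)(5.3⁴)/(8·38.0³·9) = 15.798 N/mm
Series: 1/k_eq = 1/15.798 + 1/33 = 0.093603; k_eq = 10.683 N/mm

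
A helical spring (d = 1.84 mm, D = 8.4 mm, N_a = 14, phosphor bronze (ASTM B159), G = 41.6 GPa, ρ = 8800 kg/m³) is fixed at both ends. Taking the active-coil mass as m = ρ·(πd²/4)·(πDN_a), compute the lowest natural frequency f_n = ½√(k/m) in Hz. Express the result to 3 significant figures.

456 Hz

k = Gd⁴/(8D³N_a) = (41.6×10³)(1.84⁴)/(8·8.4³·14) = 7.183 N/mm = 7183 N/m
Wire length L = πDN_a = π·8.4·14 = 369.45 mm
m = ρ·(πd²/4)·L = 8800 × 2.659×10⁻⁶ m² × 0.36945 m = 0.008645 kg
f_n = ½√(k/m) = 0.5·√(7183/0.008645) = 0.5·√(8.3089e+05) = 455.77 Hz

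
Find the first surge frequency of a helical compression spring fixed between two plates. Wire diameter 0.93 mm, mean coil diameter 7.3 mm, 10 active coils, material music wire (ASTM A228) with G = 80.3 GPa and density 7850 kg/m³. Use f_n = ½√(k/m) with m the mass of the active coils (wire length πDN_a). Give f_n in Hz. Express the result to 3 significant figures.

k = Gd⁴/(8D³N_a) = (80.3×10³)(0.93⁴)/(8·7.3³·10) = 1.9301 N/mm = 1930.1 N/m
Wire length L = πDN_a = π·7.3·10 = 229.34 mm
m = ρ·(πd²/4)·L = 7850 × 0.67929×10⁻⁶ m² × 0.22934 m = 0.0012229 kg
f_n = ½√(k/m) = 0.5·√(1930.1/0.0012229) = 0.5·√(1.5783e+06) = 628.15 Hz

628 Hz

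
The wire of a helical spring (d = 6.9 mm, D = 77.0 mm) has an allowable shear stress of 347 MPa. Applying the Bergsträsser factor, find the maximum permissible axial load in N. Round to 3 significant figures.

C = D/d = 77.0/6.9 = 11.1594
K_B = (4C+2)/(4C−3) = 46.638/41.638 = 1.1201
τ_max = K·8FD/(πd³) → F_max = τ_allow·πd³/(8DK)
F_max = 347·π·6.9³/(8·77.0·1.1201) = 3.5812e+05/689.97 = 519.03 N

519 N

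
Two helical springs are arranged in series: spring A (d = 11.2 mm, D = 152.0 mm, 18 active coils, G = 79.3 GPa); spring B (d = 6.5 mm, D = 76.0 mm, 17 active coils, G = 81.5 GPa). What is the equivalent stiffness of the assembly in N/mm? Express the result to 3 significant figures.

k_A = Gd⁴/(8D³N_a) = (79.3×10³)(11.2⁴)/(8·152.0³·18) = 2.4675 N/mm
k_B = Gd⁴/(8D³N_a) = (81.5×10³)(6.5⁴)/(8·76.0³·17) = 2.4369 N/mm
Series: 1/k_eq = 1/2.4675 + 1/2.4369 = 0.81564; k_eq = 1.226 N/mm

1.23 N/mm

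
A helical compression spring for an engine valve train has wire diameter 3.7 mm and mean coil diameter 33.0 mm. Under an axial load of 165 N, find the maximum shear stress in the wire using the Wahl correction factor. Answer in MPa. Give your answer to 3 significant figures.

Spring index C = D/d = 33.0/3.7 = 8.9189
K_W = (4C−1)/(4C−4) + 0.615/C = 34.676/31.676 + 0.0690 = 1.1637
τ₀ = 8FD/(πd³) = 8·165·33.0/(π·3.7³) = 43560/159.13 = 273.74 MPa
τ_max = K·τ₀ = 1.1637 × 273.74 = 318.54 MPa

319 MPa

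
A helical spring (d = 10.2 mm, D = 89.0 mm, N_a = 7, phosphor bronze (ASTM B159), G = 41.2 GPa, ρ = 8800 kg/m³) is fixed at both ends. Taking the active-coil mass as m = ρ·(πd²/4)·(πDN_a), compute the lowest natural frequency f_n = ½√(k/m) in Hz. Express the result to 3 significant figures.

k = Gd⁴/(8D³N_a) = (41.2×10³)(10.2⁴)/(8·89.0³·7) = 11.296 N/mm = 11296 N/m
Wire length L = πDN_a = π·89.0·7 = 1957.2 mm
m = ρ·(πd²/4)·L = 8800 × 81.713×10⁻⁶ m² × 1.9572 m = 1.4074 kg
f_n = ½√(k/m) = 0.5·√(11296/1.4074) = 0.5·√(8026.6) = 44.796 Hz

44.8 Hz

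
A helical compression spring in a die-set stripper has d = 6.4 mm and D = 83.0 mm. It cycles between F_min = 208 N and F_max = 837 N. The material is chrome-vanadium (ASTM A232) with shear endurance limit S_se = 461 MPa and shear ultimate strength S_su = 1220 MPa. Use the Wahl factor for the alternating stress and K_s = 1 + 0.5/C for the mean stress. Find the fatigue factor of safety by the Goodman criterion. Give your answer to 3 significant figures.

C = D/d = 83.0/6.4 = 12.9688; K_W = (4C−1)/(4C−4)+0.615/C = 1.1101; K_s = 1+0.5/C = 1.0386
F_a = (F_max−F_min)/2 = 314.5 N; F_m = (F_max+F_min)/2 = 522.5 N
τ_a = K_W·8F_aD/(πd³) = 1.1101 × 253.57 = 281.48 MPa
τ_m = K_s·8F_mD/(πd³) = 1.0386 × 421.27 = 437.52 MPa
Goodman: 1/n_f = τ_a/S_se + τ_m/S_su = 281.48/461 + 437.52/1220 = 0.61060 + 0.35862 = 0.96922
n_f = 1/0.96922 = 1.032

1.03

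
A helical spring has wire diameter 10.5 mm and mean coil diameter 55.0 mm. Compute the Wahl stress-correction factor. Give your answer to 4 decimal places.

1.2944

C = D/d = 55.0/10.5 = 5.2381
K_W = (4C−1)/(4C−4) + 0.615/C = 19.952/16.952 + 0.1174 = 1.2944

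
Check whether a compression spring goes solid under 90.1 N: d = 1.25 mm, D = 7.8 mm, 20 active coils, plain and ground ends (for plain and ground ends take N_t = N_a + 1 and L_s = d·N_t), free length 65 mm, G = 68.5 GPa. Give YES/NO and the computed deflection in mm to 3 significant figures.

YES, δ = 40.9 mm

k = Gd⁴/(8D³N_a) = (68.5×10³)(1.25⁴)/(8·7.8³·20) = 2.2026 N/mm
N_t = 21; L_s = 1.25·21 = 26.25 mm; δ_solid = L₀ − L_s = 65 − 26.25 = 38.75 mm
δ = F/k = 90.1/2.2026 = 40.907 mm
δ ≥ δ_solid → spring goes solid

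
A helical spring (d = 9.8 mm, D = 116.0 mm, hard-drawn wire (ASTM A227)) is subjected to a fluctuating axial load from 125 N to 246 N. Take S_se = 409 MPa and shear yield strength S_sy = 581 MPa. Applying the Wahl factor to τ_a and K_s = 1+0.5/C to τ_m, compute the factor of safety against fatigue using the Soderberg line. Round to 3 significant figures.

6.39

C = D/d = 116.0/9.8 = 11.8367; K_W = (4C−1)/(4C−4)+0.615/C = 1.1212; K_s = 1+0.5/C = 1.0422
F_a = (F_max−F_min)/2 = 60.5 N; F_m = (F_max+F_min)/2 = 185.5 N
τ_a = K_W·8F_aD/(πd³) = 1.1212 × 18.988 = 21.289 MPa
τ_m = K_s·8F_mD/(πd³) = 1.0422 × 58.219 = 60.678 MPa
Soderberg: 1/n_f = τ_a/S_se + τ_m/S_sy = 21.289/409 + 60.678/581 = 0.05205 + 0.10444 = 0.15649
n_f = 1/0.15649 = 6.39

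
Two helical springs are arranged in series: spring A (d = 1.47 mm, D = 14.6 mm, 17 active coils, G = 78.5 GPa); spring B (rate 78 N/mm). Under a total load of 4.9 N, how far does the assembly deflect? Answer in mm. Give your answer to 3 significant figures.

k_A = Gd⁴/(8D³N_a) = (78.5×10³)(1.47⁴)/(8·14.6³·17) = 0.86605 N/mm
Series: 1/k_eq = 1/0.86605 + 1/78 = 1.1675; k_eq = 0.85654 N/mm
δ = F/k_eq = 4.9/0.85654 = 5.7207 mm

5.72 mm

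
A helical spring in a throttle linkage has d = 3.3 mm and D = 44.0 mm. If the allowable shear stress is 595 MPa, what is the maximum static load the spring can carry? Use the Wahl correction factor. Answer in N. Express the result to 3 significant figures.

C = D/d = 44.0/3.3 = 13.3333
K_W = (4C−1)/(4C−4) + 0.615/C = 52.333/49.333 + 0.0461 = 1.1069
τ_max = K·8FD/(πd³) → F_max = τ_allow·πd³/(8DK)
F_max = 595·π·3.3³/(8·44.0·1.1069) = 67175/389.64 = 172.4 N

172 N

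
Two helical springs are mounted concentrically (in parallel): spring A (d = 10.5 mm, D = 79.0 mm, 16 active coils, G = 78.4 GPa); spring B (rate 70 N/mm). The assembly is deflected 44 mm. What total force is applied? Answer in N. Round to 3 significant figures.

k_A = Gd⁴/(8D³N_a) = (78.4×10³)(10.5⁴)/(8·79.0³·16) = 15.1 N/mm
Parallel: k_eq = 15.1 + 70 = 85.1 N/mm
F = k_eq·δ = 85.1·44 = 3744.4 N

3740 N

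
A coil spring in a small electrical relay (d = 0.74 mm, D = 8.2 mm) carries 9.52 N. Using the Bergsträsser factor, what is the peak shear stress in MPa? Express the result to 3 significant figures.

Spring index C = D/d = 8.2/0.74 = 11.0811
K_B = (4C+2)/(4C−3) = 46.324/41.324 = 1.1210
τ₀ = 8FD/(πd³) = 8·9.52·8.2/(π·0.74³) = 624.512/1.273 = 490.56 MPa
τ_max = K·τ₀ = 1.1210 × 490.56 = 549.92 MPa

550 MPa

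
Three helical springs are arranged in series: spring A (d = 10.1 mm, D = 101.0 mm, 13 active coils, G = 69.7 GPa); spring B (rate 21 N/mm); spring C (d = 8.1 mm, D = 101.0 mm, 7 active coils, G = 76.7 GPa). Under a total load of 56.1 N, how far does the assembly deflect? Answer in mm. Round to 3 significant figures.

20.8 mm

k_A = Gd⁴/(8D³N_a) = (69.7×10³)(10.1⁴)/(8·101.0³·13) = 6.7689 N/mm
k_C = Gd⁴/(8D³N_a) = (76.7×10³)(8.1⁴)/(8·101.0³·7) = 5.7225 N/mm
Series: 1/k_eq = 1/6.7689 + 1/21 + 1/5.7225 = 0.3701; k_eq = 2.702 N/mm
δ = F/k_eq = 56.1/2.702 = 20.763 mm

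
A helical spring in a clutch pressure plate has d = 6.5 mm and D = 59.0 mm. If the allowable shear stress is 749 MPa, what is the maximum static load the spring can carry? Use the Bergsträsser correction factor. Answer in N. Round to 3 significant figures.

1190 N

C = D/d = 59.0/6.5 = 9.0769
K_B = (4C+2)/(4C−3) = 38.308/33.308 = 1.1501
τ_max = K·8FD/(πd³) → F_max = τ_allow·πd³/(8DK)
F_max = 749·π·6.5³/(8·59.0·1.1501) = 6.4621e+05/542.85 = 1190.4 N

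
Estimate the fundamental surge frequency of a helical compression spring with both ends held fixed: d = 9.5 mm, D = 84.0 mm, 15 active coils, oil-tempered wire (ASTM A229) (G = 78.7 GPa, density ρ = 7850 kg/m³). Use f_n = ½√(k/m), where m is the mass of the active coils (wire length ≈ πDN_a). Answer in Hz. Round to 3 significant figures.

k = Gd⁴/(8D³N_a) = (78.7×10³)(9.5⁴)/(8·84.0³·15) = 9.0126 N/mm = 9012.6 N/m
Wire length L = πDN_a = π·84.0·15 = 3958.4 mm
m = ρ·(πd²/4)·L = 7850 × 70.882×10⁻⁶ m² × 3.9584 m = 2.2026 kg
f_n = ½√(k/m) = 0.5·√(9012.6/2.2026) = 0.5·√(4091.9) = 31.984 Hz

32.0 Hz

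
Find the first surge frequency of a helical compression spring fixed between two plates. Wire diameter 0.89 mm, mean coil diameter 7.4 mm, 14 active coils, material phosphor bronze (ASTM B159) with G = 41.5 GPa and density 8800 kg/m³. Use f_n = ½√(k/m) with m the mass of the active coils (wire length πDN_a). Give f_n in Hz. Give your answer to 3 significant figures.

284 Hz

k = Gd⁴/(8D³N_a) = (41.5×10³)(0.89⁴)/(8·7.4³·14) = 0.57371 N/mm = 573.71 N/m
Wire length L = πDN_a = π·7.4·14 = 325.47 mm
m = ρ·(πd²/4)·L = 8800 × 0.62211×10⁻⁶ m² × 0.32547 m = 0.0017818 kg
f_n = ½√(k/m) = 0.5·√(573.71/0.0017818) = 0.5·√(3.2198e+05) = 283.72 Hz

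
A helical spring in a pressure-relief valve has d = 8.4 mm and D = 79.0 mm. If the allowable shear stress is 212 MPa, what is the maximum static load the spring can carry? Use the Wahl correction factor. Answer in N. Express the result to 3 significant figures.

C = D/d = 79.0/8.4 = 9.4048
K_W = (4C−1)/(4C−4) + 0.615/C = 36.619/33.619 + 0.0654 = 1.1546
τ_max = K·8FD/(πd³) → F_max = τ_allow·πd³/(8DK)
F_max = 212·π·8.4³/(8·79.0·1.1546) = 3.9475e+05/729.72 = 540.96 N

541 N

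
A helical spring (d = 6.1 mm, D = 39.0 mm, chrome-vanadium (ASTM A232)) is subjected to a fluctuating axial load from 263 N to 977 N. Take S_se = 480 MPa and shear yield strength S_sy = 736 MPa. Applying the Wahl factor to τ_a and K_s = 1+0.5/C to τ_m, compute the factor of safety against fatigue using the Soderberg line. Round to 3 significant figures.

C = D/d = 39.0/6.1 = 6.3934; K_W = (4C−1)/(4C−4)+0.615/C = 1.2353; K_s = 1+0.5/C = 1.0782
F_a = (F_max−F_min)/2 = 357 N; F_m = (F_max+F_min)/2 = 620 N
τ_a = K_W·8F_aD/(πd³) = 1.2353 × 156.2 = 192.95 MPa
τ_m = K_s·8F_mD/(πd³) = 1.0782 × 271.27 = 292.49 MPa
Soderberg: 1/n_f = τ_a/S_se + τ_m/S_sy = 192.95/480 + 292.49/736 = 0.40197 + 0.39740 = 0.79938
n_f = 1/0.79938 = 1.251

1.25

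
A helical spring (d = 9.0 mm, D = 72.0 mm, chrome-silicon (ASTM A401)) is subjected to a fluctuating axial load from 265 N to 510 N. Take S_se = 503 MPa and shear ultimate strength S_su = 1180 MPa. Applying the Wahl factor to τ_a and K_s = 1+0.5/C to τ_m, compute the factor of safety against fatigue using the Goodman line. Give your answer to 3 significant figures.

6.24

C = D/d = 72.0/9.0 = 8.0000; K_W = (4C−1)/(4C−4)+0.615/C = 1.1840; K_s = 1+0.5/C = 1.0625
F_a = (F_max−F_min)/2 = 122.5 N; F_m = (F_max+F_min)/2 = 387.5 N
τ_a = K_W·8F_aD/(πd³) = 1.1840 × 30.809 = 36.479 MPa
τ_m = K_s·8F_mD/(πd³) = 1.0625 × 97.458 = 103.55 MPa
Goodman: 1/n_f = τ_a/S_se + τ_m/S_su = 36.479/503 + 103.55/1180 = 0.07252 + 0.08775 = 0.16028
n_f = 1/0.16028 = 6.239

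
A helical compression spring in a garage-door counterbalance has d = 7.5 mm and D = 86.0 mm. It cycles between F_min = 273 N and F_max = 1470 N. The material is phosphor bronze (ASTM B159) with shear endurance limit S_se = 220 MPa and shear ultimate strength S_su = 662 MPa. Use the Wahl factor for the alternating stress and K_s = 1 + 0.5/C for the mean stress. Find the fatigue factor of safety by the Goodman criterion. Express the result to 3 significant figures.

C = D/d = 86.0/7.5 = 11.4667; K_W = (4C−1)/(4C−4)+0.615/C = 1.1253; K_s = 1+0.5/C = 1.0436
F_a = (F_max−F_min)/2 = 598.5 N; F_m = (F_max+F_min)/2 = 871.5 N
τ_a = K_W·8F_aD/(πd³) = 1.1253 × 310.68 = 349.61 MPa
τ_m = K_s·8F_mD/(πd³) = 1.0436 × 452.4 = 472.13 MPa
Goodman: 1/n_f = τ_a/S_se + τ_m/S_su = 349.61/220 + 472.13/662 = 1.58913 + 0.71318 = 2.3023
n_f = 1/2.3023 = 0.4343

0.434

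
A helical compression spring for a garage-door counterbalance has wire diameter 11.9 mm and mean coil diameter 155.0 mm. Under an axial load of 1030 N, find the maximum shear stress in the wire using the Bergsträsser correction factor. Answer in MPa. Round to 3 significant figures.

266 MPa

Spring index C = D/d = 155.0/11.9 = 13.0252
K_B = (4C+2)/(4C−3) = 54.101/49.101 = 1.1018
τ₀ = 8FD/(πd³) = 8·1030·155.0/(π·11.9³) = 1.2772e+06/5294.1 = 241.25 MPa
τ_max = K·τ₀ = 1.1018 × 241.25 = 265.82 MPa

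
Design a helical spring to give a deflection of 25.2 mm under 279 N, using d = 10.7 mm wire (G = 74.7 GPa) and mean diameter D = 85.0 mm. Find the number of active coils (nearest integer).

18

Required rate k = F/δ = 279/25.2 = 11.071 N/mm
N_a = Gd⁴/(8D³k) = (74.7×10³ × 10.7⁴)/(8 × 85.0³ × 11.071)
    = 9.79165e+08 / 5.43939e+07 = 18 → 18 coils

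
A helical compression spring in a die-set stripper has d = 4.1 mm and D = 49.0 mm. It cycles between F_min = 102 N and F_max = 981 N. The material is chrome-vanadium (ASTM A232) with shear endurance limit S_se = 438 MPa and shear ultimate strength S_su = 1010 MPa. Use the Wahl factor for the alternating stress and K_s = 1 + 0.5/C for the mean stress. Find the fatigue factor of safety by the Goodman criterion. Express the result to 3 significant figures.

C = D/d = 49.0/4.1 = 11.9512; K_W = (4C−1)/(4C−4)+0.615/C = 1.1199; K_s = 1+0.5/C = 1.0418
F_a = (F_max−F_min)/2 = 439.5 N; F_m = (F_max+F_min)/2 = 541.5 N
τ_a = K_W·8F_aD/(πd³) = 1.1199 × 795.69 = 891.13 MPa
τ_m = K_s·8F_mD/(πd³) = 1.0418 × 980.35 = 1021.4 MPa
Goodman: 1/n_f = τ_a/S_se + τ_m/S_su = 891.13/438 + 1021.4/1010 = 2.03454 + 1.01126 = 3.0458
n_f = 1/3.0458 = 0.3283

0.328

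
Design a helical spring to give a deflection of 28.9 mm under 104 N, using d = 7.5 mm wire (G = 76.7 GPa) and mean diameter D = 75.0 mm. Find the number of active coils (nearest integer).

20

Required rate k = F/δ = 104/28.9 = 3.5986 N/mm
N_a = Gd⁴/(8D³k) = (76.7×10³ × 7.5⁴)/(8 × 75.0³ × 3.5986)
    = 2.42684e+08 / 1.21453e+07 = 19.98 → 20 coils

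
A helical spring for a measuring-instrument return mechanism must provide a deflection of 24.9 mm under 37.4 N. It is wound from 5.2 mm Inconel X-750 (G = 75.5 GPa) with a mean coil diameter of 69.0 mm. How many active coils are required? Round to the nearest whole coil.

14

Required rate k = F/δ = 37.4/24.9 = 1.502 N/mm
N_a = Gd⁴/(8D³k) = (75.5×10³ × 5.2⁴)/(8 × 69.0³ × 1.502)
    = 5.52027e+07 / 3.94739e+06 = 13.98 → 14 coils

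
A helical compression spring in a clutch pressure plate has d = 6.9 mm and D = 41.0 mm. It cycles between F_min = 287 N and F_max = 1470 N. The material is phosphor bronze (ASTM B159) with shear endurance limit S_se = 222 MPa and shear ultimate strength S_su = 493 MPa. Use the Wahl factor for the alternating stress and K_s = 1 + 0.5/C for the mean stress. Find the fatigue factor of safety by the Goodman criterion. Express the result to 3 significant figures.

0.596

C = D/d = 41.0/6.9 = 5.9420; K_W = (4C−1)/(4C−4)+0.615/C = 1.2553; K_s = 1+0.5/C = 1.0841
F_a = (F_max−F_min)/2 = 591.5 N; F_m = (F_max+F_min)/2 = 878.5 N
τ_a = K_W·8F_aD/(πd³) = 1.2553 × 187.99 = 235.97 MPa
τ_m = K_s·8F_mD/(πd³) = 1.0841 × 279.2 = 302.7 MPa
Goodman: 1/n_f = τ_a/S_se + τ_m/S_su = 235.97/222 + 302.7/493 = 1.06295 + 0.61399 = 1.6769
n_f = 1/1.6769 = 0.5963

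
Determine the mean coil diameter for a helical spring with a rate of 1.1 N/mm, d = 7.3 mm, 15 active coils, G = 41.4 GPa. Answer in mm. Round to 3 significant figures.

96.2 mm

D = (Gd⁴/(8N_a·k))^(1/3) = (41.4×10³·7.3⁴/(8·15·1.1))^(1/3)
  = (890672)^(1/3) = 96.2142 mm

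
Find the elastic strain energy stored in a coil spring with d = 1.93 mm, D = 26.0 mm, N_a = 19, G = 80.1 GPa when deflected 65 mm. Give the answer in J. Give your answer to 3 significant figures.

k = Gd⁴/(8D³N_a) = (80.1×10³)(1.93⁴)/(8·26.0³·19) = 0.416 N/mm
U = ½kδ² = 0.5 × 0.416 × 65² = 878.81 N·mm = 0.87881 J

0.879 J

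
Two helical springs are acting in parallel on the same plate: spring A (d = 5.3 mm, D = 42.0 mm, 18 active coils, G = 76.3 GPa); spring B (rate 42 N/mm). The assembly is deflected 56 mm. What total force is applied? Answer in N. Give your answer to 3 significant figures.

2670 N

k_A = Gd⁴/(8D³N_a) = (76.3×10³)(5.3⁴)/(8·42.0³·18) = 5.6431 N/mm
Parallel: k_eq = 5.6431 + 42 = 47.643 N/mm
F = k_eq·δ = 47.643·56 = 2668 N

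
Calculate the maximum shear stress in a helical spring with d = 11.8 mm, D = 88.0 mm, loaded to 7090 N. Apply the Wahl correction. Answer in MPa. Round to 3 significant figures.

Spring index C = D/d = 88.0/11.8 = 7.4576
K_W = (4C−1)/(4C−4) + 0.615/C = 28.831/25.831 + 0.0825 = 1.1986
τ₀ = 8FD/(πd³) = 8·7090·88.0/(π·11.8³) = 4.99136e+06/5161.7 = 966.99 MPa
τ_max = K·τ₀ = 1.1986 × 966.99 = 1159 MPa

1160 MPa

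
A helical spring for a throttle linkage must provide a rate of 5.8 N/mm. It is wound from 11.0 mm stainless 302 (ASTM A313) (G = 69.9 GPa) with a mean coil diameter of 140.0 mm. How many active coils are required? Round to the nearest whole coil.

N_a = Gd⁴/(8D³k) = (69.9×10³ × 11.0⁴)/(8 × 140.0³ × 5.8)
    = 1.02341e+09 / 1.27322e+08 = 8.038 → 8 coils

8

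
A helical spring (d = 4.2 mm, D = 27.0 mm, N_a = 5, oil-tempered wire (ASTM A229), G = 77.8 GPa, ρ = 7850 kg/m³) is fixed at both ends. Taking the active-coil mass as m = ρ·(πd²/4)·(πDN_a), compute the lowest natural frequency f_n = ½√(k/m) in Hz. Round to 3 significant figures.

408 Hz

k = Gd⁴/(8D³N_a) = (77.8×10³)(4.2⁴)/(8·27.0³·5) = 30.749 N/mm = 30749 N/m
Wire length L = πDN_a = π·27.0·5 = 424.12 mm
m = ρ·(πd²/4)·L = 7850 × 13.854×10⁻⁶ m² × 0.42412 m = 0.046126 kg
f_n = ½√(k/m) = 0.5·√(30749/0.046126) = 0.5·√(6.6663e+05) = 408.24 Hz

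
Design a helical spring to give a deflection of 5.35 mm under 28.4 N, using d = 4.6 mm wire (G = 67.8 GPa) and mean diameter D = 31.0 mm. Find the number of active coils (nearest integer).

Required rate k = F/δ = 28.4/5.35 = 5.3084 N/mm
N_a = Gd⁴/(8D³k) = (67.8×10³ × 4.6⁴)/(8 × 31.0³ × 5.3084)
    = 3.03572e+07 / 1.26514e+06 = 24 → 24 coils

24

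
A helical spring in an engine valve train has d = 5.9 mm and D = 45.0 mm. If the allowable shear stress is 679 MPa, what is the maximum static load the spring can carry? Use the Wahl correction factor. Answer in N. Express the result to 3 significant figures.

C = D/d = 45.0/5.9 = 7.6271
K_W = (4C−1)/(4C−4) + 0.615/C = 29.508/26.508 + 0.0806 = 1.1938
τ_max = K·8FD/(πd³) → F_max = τ_allow·πd³/(8DK)
F_max = 679·π·5.9³/(8·45.0·1.1938) = 4.381e+05/429.77 = 1019.4 N

1020 N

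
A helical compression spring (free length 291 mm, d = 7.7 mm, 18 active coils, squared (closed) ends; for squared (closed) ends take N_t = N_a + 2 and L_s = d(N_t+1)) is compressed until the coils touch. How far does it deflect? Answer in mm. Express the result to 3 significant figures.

129 mm

N_t = 20; L_s = 7.7·21 = 161.7 mm
δ_solid = L₀ − L_s = 291 − 161.7 = 129.3 mm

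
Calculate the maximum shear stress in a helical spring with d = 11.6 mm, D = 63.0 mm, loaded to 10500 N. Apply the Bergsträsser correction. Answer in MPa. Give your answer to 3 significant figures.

1370 MPa

Spring index C = D/d = 63.0/11.6 = 5.4310
K_B = (4C+2)/(4C−3) = 23.724/18.724 = 1.2670
τ₀ = 8FD/(πd³) = 8·10500·63.0/(π·11.6³) = 5.292e+06/4903.7 = 1079.2 MPa
τ_max = K·τ₀ = 1.2670 × 1079.2 = 1367.4 MPa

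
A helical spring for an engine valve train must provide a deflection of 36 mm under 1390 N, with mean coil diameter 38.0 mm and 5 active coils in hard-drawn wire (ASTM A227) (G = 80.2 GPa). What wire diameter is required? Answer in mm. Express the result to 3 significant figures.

Required rate k = F/δ = 1390/36 = 38.611 N/mm
d = (8D³N_a·k / G)^(1/4) = (8·38.0³·5·38.611 / (80.2×10³))^0.25
  = (1056.7)^0.25 = 5.7015 mm

5.70 mm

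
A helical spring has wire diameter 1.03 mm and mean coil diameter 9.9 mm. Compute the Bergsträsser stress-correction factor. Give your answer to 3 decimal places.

C = D/d = 9.9/1.03 = 9.6117
K_B = (4C+2)/(4C−3) = 40.447/35.447 = 1.1411

1.141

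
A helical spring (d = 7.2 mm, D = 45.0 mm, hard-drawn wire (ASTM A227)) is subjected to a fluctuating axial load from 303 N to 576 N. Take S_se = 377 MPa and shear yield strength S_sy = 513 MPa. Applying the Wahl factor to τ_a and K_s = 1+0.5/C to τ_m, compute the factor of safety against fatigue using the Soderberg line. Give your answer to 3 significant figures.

C = D/d = 45.0/7.2 = 6.2500; K_W = (4C−1)/(4C−4)+0.615/C = 1.2413; K_s = 1+0.5/C = 1.0800
F_a = (F_max−F_min)/2 = 136.5 N; F_m = (F_max+F_min)/2 = 439.5 N
τ_a = K_W·8F_aD/(πd³) = 1.2413 × 41.907 = 52.018 MPa
τ_m = K_s·8F_mD/(πd³) = 1.0800 × 134.93 = 145.73 MPa
Soderberg: 1/n_f = τ_a/S_se + τ_m/S_sy = 52.018/377 + 145.73/513 = 0.13798 + 0.28407 = 0.42204
n_f = 1/0.42204 = 2.369

2.37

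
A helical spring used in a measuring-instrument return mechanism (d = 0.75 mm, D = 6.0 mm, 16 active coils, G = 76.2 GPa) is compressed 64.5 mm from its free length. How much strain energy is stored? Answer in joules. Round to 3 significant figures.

k = Gd⁴/(8D³N_a) = (76.2×10³)(0.75⁴)/(8·6.0³·16) = 0.87204 N/mm
U = ½kδ² = 0.5 × 0.87204 × 64.5² = 1814 N·mm = 1.814 J

1.81 J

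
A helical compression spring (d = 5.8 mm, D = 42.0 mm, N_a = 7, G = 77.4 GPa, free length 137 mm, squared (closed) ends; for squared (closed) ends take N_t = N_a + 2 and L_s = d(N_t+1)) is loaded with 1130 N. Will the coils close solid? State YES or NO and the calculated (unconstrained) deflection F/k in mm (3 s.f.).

k = Gd⁴/(8D³N_a) = (77.4×10³)(5.8⁴)/(8·42.0³·7) = 21.111 N/mm
N_t = 9; L_s = 5.8·10 = 58 mm; δ_solid = L₀ − L_s = 137 − 58 = 79 mm
δ = F/k = 1130/21.111 = 53.526 mm
δ < δ_solid → spring does not go solid

NO, δ = 53.5 mm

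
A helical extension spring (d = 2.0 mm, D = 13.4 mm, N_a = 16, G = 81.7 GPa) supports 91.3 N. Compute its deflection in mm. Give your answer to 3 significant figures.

21.5 mm

k = Gd⁴/(8D³N_a) = (81.7×10³)(2.0⁴)/(8·13.4³·16) = 4.2444 N/mm
δ = F/k = 91.3 / 4.2444 = 21.511 mm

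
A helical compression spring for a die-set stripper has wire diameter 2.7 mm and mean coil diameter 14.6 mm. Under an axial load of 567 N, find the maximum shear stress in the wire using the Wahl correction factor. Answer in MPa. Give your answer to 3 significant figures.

1380 MPa

Spring index C = D/d = 14.6/2.7 = 5.4074
K_W = (4C−1)/(4C−4) + 0.615/C = 20.630/17.630 + 0.1137 = 1.2839
τ₀ = 8FD/(πd³) = 8·567·14.6/(π·2.7³) = 66225.6/61.836 = 1071 MPa
τ_max = K·τ₀ = 1.2839 × 1071 = 1375 MPa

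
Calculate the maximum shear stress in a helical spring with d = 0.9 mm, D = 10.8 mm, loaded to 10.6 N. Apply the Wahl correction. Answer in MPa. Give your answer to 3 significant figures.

448 MPa

Spring index C = D/d = 10.8/0.9 = 12.0000
K_W = (4C−1)/(4C−4) + 0.615/C = 47.000/44.000 + 0.0512 = 1.1194
τ₀ = 8FD/(πd³) = 8·10.6·10.8/(π·0.9³) = 915.84/2.2902 = 399.89 MPa
τ_max = K·τ₀ = 1.1194 × 399.89 = 447.65 MPa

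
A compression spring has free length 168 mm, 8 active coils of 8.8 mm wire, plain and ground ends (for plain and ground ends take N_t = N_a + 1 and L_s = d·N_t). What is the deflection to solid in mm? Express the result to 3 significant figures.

88.8 mm

N_t = 9; L_s = 8.8·9 = 79.2 mm
δ_solid = L₀ − L_s = 168 − 79.2 = 88.8 mm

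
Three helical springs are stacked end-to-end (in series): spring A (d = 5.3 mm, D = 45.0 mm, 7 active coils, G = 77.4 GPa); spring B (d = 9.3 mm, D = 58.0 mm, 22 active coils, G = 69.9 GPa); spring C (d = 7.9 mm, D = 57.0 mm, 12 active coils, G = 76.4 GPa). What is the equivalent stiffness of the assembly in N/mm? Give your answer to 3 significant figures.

4.79 N/mm

k_A = Gd⁴/(8D³N_a) = (77.4×10³)(5.3⁴)/(8·45.0³·7) = 11.968 N/mm
k_B = Gd⁴/(8D³N_a) = (69.9×10³)(9.3⁴)/(8·58.0³·22) = 15.227 N/mm
k_C = Gd⁴/(8D³N_a) = (76.4×10³)(7.9⁴)/(8·57.0³·12) = 16.738 N/mm
Series: 1/k_eq = 1/11.968 + 1/15.227 + 1/16.738 = 0.20897; k_eq = 4.7853 N/mm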